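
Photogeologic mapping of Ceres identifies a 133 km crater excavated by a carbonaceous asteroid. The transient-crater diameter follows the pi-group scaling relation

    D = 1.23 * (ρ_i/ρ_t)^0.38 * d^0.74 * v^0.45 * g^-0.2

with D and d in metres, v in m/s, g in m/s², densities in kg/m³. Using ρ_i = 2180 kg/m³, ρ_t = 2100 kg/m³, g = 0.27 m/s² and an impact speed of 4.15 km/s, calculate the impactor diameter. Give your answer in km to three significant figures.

Rearranging for d: d = [D / (1.23 · (2180/2100)^0.38 · 4150^0.45 · 0.27^-0.2)]^(1/0.74).
D = 133000 m.
(2180/2100)^0.38 = 1.014
4150^0.45 = 42.47
0.27^-0.2 = 1.299
Denominator = 1.23 × 1.014 × 42.47 × 1.299 = 68.81
D / 68.81 = 133000 / 68.81 = 1933
d = 1933^(1/0.74) = 1933^1.3514 = 27607 m

d ≈ 27.6 km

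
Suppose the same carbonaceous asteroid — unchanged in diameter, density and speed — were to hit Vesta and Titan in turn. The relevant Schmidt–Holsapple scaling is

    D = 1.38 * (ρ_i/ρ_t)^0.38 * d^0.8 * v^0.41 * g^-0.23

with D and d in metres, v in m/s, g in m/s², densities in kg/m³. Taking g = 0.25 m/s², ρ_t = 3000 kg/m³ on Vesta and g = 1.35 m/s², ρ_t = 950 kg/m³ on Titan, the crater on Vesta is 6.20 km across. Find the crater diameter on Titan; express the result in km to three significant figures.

The impactor-only factors (d, v, ρ_i) cancel in the ratio, leaving D_Titan/D_Vesta = (g_Titan/g_Vesta)^-0.23 · (ρ_t,Vesta/ρ_t,Titan)^0.38.
(1.35/0.25)^-0.23 = 5.400^-0.23 = 0.6785
(3000/950)^0.38 = 3.158^0.38 = 1.548
Ratio = 0.6785 × 1.548 = 1.050
D_Titan = 1.050 × 6.20 km = 6.51 km

D ≈ 6.51 km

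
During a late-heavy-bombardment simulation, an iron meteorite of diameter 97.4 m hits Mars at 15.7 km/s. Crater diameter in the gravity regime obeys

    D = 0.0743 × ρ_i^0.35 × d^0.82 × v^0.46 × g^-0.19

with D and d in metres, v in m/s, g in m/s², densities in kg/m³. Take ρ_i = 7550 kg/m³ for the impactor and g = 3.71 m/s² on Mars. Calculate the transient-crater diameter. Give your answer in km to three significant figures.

In SI units: v = 15700 m/s.
ρ_i^0.35 = 7550^0.35 = 22.77
d^0.82 = 97.4^0.82 = 42.72
v^0.46 = 15700^0.46 = 85.14
g^-0.19 = 3.71^-0.19 = 0.7795
D = 0.0743 × 22.77 × 42.72 × 85.14 × 0.7795 = 4797 m
   = 4.797 km

D ≈ 4.80 km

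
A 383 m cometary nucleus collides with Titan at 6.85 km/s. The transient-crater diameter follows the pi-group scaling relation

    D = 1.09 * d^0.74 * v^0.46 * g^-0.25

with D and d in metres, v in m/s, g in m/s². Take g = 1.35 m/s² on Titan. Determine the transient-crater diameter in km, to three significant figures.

D ≈ 4.80 km

In SI units: v = 6850 m/s.
d^0.74 = 383^0.74 = 81.58
v^0.46 = 6850^0.46 = 58.13
g^-0.25 = 1.35^-0.25 = 0.9277
D = 1.09 × 81.58 × 58.13 × 0.9277 = 4795 m
   = 4.795 km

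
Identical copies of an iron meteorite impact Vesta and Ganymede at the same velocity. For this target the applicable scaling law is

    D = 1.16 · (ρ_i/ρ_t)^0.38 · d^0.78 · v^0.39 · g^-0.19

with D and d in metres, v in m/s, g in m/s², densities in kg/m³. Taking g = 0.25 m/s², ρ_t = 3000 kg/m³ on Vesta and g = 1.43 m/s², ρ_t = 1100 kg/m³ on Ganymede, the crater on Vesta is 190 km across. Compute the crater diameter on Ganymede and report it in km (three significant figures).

The impactor-only factors (d, v, ρ_i) cancel in the ratio, leaving D_Ganymede/D_Vesta = (g_Ganymede/g_Vesta)^-0.19 · (ρ_t,Vesta/ρ_t,Ganymede)^0.38.
(1.43/0.25)^-0.19 = 5.720^-0.19 = 0.7180
(3000/1100)^0.38 = 2.727^0.38 = 1.464
Ratio = 0.7180 × 1.464 = 1.051
D_Ganymede = 1.051 × 190 km = 200 km

D ≈ 200 km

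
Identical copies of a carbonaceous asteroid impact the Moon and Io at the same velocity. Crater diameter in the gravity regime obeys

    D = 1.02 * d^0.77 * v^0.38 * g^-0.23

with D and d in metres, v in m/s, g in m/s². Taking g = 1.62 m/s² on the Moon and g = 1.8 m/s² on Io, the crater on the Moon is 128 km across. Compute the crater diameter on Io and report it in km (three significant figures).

All impactor-dependent factors cancel in the ratio, leaving D_Io/D_Moon = (g_Io/g_Moon)^-0.23.
(1.8/1.62)^-0.23 = 1.111^-0.23 = 0.9761
D_Io = 0.9761 × 128 km = 125 km

D ≈ 125 km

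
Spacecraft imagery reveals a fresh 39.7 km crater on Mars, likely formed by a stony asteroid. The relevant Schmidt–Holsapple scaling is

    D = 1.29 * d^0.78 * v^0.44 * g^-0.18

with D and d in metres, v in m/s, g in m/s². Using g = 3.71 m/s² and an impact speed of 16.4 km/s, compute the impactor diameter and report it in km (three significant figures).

Rearranging for d: d = [D / (1.29 · 16400^0.44 · 3.71^-0.18)]^(1/0.78).
D = 39700 m.
16400^0.44 = 71.54
3.71^-0.18 = 0.7898
Denominator = 1.29 × 71.54 × 0.7898 = 72.89
D / 72.89 = 39700 / 72.89 = 544.7
d = 544.7^(1/0.78) = 544.7^1.2821 = 3221 m

d ≈ 3.22 km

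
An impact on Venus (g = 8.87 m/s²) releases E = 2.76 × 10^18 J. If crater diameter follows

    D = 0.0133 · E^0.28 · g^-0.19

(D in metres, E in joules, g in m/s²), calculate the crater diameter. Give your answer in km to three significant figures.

D ≈ 1.28 km

E^0.28 = (2.76 × 10^18)^0.28 = 1.457 × 10^5
g^-0.19 = 8.87^-0.19 = 0.6605
D = 0.0133 × 1.457 × 10^5 × 0.6605 = 1280 m
   = 1.280 km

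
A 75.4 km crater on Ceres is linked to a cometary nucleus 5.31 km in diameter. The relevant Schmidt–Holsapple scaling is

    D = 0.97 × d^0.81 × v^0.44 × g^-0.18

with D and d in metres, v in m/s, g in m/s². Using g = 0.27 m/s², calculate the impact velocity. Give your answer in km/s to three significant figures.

Rearranging for v: v = [D / (0.97 · 5310^0.81 · 0.27^-0.18)]^(1/0.44).
D = 75400 m.
5310^0.81 = 1041
0.27^-0.18 = 1.266
Denominator = 0.97 × 1041 × 1.266 = 1278
D / 1278 = 75400 / 1278 = 59.00
v = 59.00^(1/0.44) = 59.00^2.2727 = 10583 m/s

v ≈ 10.6 km/s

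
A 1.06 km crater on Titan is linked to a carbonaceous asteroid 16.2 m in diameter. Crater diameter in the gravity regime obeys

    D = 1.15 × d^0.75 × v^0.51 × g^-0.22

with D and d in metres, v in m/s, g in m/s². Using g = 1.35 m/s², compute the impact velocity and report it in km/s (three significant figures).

Rearranging for v: v = [D / (1.15 · 16.2^0.75 · 1.35^-0.22)]^(1/0.51).
D = 1060 m.
16.2^0.75 = 8.075
1.35^-0.22 = 0.9361
Denominator = 1.15 × 8.075 × 0.9361 = 8.693
D / 8.693 = 1060 / 8.693 = 121.9
v = 121.9^(1/0.51) = 121.9^1.9608 = 12309 m/s

v ≈ 12.3 km/s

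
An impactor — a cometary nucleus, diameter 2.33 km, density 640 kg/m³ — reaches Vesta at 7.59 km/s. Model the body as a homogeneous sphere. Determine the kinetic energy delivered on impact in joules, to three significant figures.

E ≈ 1.22 × 10^20 J

d = 2330 m; v = 7590 m/s.
Mass m = (π/6) ρ d³ = (π/6) × 640 × (2330)³ = 4.239 × 10^12 kg
E = ½ m v² = 0.5 × 4.239 × 10^12 × (7590)² = 1.221 × 10^20 J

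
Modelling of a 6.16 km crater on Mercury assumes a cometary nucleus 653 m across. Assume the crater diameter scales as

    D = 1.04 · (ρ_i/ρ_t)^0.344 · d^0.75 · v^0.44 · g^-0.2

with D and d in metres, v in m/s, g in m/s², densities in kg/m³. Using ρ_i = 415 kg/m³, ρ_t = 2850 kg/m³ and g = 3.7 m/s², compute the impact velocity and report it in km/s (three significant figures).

v ≈ 48.8 km/s

Rearranging for v: v = [D / (1.04 · (415/2850)^0.344 · 653^0.75 · 3.7^-0.2)]^(1/0.44).
D = 6160 m.
(415/2850)^0.344 = 0.5154
653^0.75 = 129.2
3.7^-0.2 = 0.7698
Denominator = 1.04 × 0.5154 × 129.2 × 0.7698 = 53.31
D / 53.31 = 6160 / 53.31 = 115.6
v = 115.6^(1/0.44) = 115.6^2.2727 = 48807 m/s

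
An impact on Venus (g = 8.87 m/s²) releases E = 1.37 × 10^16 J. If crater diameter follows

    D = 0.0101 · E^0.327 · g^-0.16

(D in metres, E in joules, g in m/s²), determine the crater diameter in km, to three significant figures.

D ≈ 1.35 km

E^0.327 = (1.37 × 10^16)^0.327 = 1.891 × 10^5
g^-0.16 = 8.87^-0.16 = 0.7052
D = 0.0101 × 1.891 × 10^5 × 0.7052 = 1347 m
   = 1.347 km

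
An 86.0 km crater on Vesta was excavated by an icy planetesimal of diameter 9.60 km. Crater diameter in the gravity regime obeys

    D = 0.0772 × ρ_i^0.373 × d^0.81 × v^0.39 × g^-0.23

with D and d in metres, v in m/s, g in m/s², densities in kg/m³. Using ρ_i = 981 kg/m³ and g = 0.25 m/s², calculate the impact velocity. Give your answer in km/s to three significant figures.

Rearranging for v: v = [D / (0.0772 · 981^0.373 · 9600^0.81 · 0.25^-0.23)]^(1/0.39).
D = 86000 m.
981^0.373 = 13.06
9600^0.81 = 1681
0.25^-0.23 = 1.376
Denominator = 0.0772 × 13.06 × 1681 × 1.376 = 2332
D / 2332 = 86000 / 2332 = 36.88
v = 36.88^(1/0.39) = 36.88^2.5641 = 10409 m/s

v ≈ 10.4 km/s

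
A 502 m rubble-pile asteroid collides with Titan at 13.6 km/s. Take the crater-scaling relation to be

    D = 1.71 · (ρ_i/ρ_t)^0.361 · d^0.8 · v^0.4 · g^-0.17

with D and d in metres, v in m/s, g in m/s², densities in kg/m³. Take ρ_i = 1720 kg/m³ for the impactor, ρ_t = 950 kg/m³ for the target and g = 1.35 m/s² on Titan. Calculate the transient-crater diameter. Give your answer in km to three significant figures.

In SI units: v = 13600 m/s.
(ρ_i/ρ_t)^0.361 = (1720/950)^0.361 = 1.239
d^0.8 = 502^0.8 = 144.7
v^0.4 = 13600^0.4 = 45.02
g^-0.17 = 1.35^-0.17 = 0.9503
D = 1.71 × 1.239 × 144.7 × 45.02 × 0.9503 = 13116 m
   = 13.12 km

D ≈ 13.1 km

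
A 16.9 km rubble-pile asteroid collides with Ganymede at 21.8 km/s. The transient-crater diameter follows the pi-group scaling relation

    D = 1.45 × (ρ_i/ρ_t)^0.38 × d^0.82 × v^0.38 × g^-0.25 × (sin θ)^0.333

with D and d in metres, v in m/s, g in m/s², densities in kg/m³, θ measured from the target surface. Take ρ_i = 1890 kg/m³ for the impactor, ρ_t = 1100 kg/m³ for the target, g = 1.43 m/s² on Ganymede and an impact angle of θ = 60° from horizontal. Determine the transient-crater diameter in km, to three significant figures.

In SI units: d = 16900 m, v = 21800 m/s.
(ρ_i/ρ_t)^0.38 = (1890/1100)^0.38 = 1.228
d^0.82 = 16900^0.82 = 2930
v^0.38 = 21800^0.38 = 44.53
g^-0.25 = 1.43^-0.25 = 0.9145
(sin 60°)^0.333 = 0.8660^0.333 = 0.9532
D = 1.45 × 1.228 × 2930 × 44.53 × 0.9145 × 0.9532 = 2.025 × 10^5 m
   = 202.5 km

D ≈ 203 km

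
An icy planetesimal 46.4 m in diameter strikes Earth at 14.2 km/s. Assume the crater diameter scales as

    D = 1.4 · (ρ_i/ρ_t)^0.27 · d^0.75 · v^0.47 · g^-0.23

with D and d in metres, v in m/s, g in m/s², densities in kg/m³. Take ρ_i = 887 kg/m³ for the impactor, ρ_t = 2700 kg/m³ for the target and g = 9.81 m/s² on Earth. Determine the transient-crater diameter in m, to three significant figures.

In SI units: v = 14200 m/s.
(ρ_i/ρ_t)^0.27 = (887/2700)^0.27 = 0.7404
d^0.75 = 46.4^0.75 = 17.78
v^0.47 = 14200^0.47 = 89.45
g^-0.23 = 9.81^-0.23 = 0.5914
D = 1.4 × 0.7404 × 17.78 × 89.45 × 0.5914 = 975.0 m

D ≈ 975 m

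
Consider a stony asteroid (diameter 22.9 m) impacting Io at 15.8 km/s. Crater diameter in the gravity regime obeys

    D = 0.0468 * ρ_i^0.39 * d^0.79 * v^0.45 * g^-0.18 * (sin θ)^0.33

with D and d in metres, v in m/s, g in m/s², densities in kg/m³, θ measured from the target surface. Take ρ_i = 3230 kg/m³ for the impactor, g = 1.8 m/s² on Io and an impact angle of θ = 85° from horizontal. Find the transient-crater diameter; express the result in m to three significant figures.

D ≈ 904 m

In SI units: v = 15800 m/s.
ρ_i^0.39 = 3230^0.39 = 23.37
d^0.79 = 22.9^0.79 = 11.87
v^0.45 = 15800^0.45 = 77.52
g^-0.18 = 1.8^-0.18 = 0.8996
(sin 85°)^0.33 = 0.9962^0.33 = 0.9987
D = 0.0468 × 23.37 × 11.87 × 77.52 × 0.8996 × 0.9987 = 904.2 m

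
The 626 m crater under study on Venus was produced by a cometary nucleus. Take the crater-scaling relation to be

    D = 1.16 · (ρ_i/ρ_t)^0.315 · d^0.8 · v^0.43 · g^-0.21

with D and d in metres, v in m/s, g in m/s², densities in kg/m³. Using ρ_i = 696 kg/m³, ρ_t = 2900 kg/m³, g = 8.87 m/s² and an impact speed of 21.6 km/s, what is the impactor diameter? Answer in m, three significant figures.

d ≈ 37.9 m

Rearranging for d: d = [D / (1.16 · (696/2900)^0.315 · 21600^0.43 · 8.87^-0.21)]^(1/0.8).
(696/2900)^0.315 = 0.6379
21600^0.43 = 73.08
8.87^-0.21 = 0.6323
Denominator = 1.16 × 0.6379 × 73.08 × 0.6323 = 34.19
D / 34.19 = 626 / 34.19 = 18.31
d = 18.31^(1/0.8) = 18.31^1.25 = 37.88 m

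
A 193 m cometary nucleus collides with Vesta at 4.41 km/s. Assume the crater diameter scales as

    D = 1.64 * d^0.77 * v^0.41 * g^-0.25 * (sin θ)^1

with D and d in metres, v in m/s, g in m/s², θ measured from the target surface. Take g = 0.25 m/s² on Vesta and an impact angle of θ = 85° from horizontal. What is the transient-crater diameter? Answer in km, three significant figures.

D ≈ 4.15 km

In SI units: v = 4410 m/s.
d^0.77 = 193^0.77 = 57.53
v^0.41 = 4410^0.41 = 31.20
g^-0.25 = 0.25^-0.25 = 1.414
(sin 85°)^1 = 0.9962^1 = 0.9962
D = 1.64 × 57.53 × 31.20 × 1.414 × 0.9962 = 4147 m
   = 4.147 km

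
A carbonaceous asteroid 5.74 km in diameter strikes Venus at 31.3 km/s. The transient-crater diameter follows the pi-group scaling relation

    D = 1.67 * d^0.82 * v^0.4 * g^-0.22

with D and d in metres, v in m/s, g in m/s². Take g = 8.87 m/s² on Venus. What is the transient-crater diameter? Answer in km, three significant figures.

D ≈ 78.5 km

In SI units: d = 5740 m, v = 31300 m/s.
d^0.82 = 5740^0.82 = 1209
v^0.4 = 31300^0.4 = 62.84
g^-0.22 = 8.87^-0.22 = 0.6187
D = 1.67 × 1209 × 62.84 × 0.6187 = 78498 m
   = 78.50 km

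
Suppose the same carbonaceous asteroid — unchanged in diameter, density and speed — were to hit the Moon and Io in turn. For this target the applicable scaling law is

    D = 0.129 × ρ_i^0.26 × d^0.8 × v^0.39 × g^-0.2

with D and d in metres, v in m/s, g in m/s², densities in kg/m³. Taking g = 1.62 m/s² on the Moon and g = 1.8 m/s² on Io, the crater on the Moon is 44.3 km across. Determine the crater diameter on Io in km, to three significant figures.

D ≈ 43.4 km

All impactor-dependent factors cancel in the ratio, leaving D_Io/D_Moon = (g_Io/g_Moon)^-0.2.
(1.8/1.62)^-0.2 = 1.111^-0.2 = 0.9792
D_Io = 0.9792 × 44.3 km = 43.4 km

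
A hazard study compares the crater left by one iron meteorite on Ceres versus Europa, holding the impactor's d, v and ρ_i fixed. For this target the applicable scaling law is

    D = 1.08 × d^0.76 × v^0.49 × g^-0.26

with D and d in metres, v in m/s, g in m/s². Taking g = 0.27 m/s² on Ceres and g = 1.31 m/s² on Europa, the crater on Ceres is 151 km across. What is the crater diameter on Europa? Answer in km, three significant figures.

D ≈ 100 km

All impactor-dependent factors cancel in the ratio, leaving D_Europa/D_Ceres = (g_Europa/g_Ceres)^-0.26.
(1.31/0.27)^-0.26 = 4.852^-0.26 = 0.6632
D_Europa = 0.6632 × 151 km = 100 km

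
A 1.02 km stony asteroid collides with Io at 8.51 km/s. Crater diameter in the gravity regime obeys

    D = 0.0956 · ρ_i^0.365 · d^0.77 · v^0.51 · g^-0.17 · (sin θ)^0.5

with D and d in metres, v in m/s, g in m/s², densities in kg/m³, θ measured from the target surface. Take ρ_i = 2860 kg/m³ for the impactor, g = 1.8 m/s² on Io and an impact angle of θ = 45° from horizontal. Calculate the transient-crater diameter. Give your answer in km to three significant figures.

In SI units: d = 1020 m, v = 8510 m/s.
ρ_i^0.365 = 2860^0.365 = 18.26
d^0.77 = 1020^0.77 = 207.3
v^0.51 = 8510^0.51 = 101.0
g^-0.17 = 1.8^-0.17 = 0.9049
(sin 45°)^0.5 = 0.7071^0.5 = 0.8409
D = 0.0956 × 18.26 × 207.3 × 101.0 × 0.9049 × 0.8409 = 27811 m
   = 27.81 km

D ≈ 27.8 km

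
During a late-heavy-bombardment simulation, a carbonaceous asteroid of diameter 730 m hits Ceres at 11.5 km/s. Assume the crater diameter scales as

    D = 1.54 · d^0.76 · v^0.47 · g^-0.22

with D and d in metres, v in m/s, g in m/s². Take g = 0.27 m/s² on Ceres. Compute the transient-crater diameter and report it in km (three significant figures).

D ≈ 25.0 km

In SI units: v = 11500 m/s.
d^0.76 = 730^0.76 = 150.0
v^0.47 = 11500^0.47 = 81.01
g^-0.22 = 0.27^-0.22 = 1.334
D = 1.54 × 150.0 × 81.01 × 1.334 = 24964 m
   = 24.96 km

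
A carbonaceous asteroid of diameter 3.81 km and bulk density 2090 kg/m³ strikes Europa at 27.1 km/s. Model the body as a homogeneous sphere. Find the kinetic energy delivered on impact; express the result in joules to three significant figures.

E ≈ 2.22 × 10^22 J

d = 3810 m; v = 27100 m/s.
Mass m = (π/6) ρ d³ = (π/6) × 2090 × (3810)³ = 6.052 × 10^13 kg
E = ½ m v² = 0.5 × 6.052 × 10^13 × (27100)² = 2.222 × 10^22 J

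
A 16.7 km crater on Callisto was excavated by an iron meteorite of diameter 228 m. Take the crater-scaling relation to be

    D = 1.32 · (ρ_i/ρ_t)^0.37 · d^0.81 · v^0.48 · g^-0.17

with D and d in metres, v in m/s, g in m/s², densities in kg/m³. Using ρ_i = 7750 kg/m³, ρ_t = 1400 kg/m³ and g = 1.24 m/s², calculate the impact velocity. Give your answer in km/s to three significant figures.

Rearranging for v: v = [D / (1.32 · (7750/1400)^0.37 · 228^0.81 · 1.24^-0.17)]^(1/0.48).
D = 16700 m.
(7750/1400)^0.37 = 1.884
228^0.81 = 81.27
1.24^-0.17 = 0.9641
Denominator = 1.32 × 1.884 × 81.27 × 0.9641 = 194.9
D / 194.9 = 16700 / 194.9 = 85.68
v = 85.68^(1/0.48) = 85.68^2.0833 = 10636 m/s

v ≈ 10.6 km/s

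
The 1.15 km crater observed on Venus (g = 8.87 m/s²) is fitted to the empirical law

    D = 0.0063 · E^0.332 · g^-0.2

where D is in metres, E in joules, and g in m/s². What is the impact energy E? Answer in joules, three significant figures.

E ≈ 2.62 × 10^16 J

Rearranging: E = [D / (0.0063 · g^-0.2)]^(1/0.332).
D = 1150 m.
g^-0.2 = 8.87^-0.2 = 0.6463
D / (0.0063 × 0.6463) = 1150 / (4.072 × 10^-3) = 2.824 × 10^5
E = (2.824 × 10^5)^3.012 = 2.618 × 10^16 J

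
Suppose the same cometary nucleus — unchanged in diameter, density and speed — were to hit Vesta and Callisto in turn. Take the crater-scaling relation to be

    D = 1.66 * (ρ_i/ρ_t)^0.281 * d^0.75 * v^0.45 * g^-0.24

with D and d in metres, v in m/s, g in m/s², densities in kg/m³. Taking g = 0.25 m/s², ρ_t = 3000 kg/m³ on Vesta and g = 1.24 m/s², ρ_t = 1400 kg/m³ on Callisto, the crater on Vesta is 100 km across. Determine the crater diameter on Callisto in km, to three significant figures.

D ≈ 84.4 km

The impactor-only factors (d, v, ρ_i) cancel in the ratio, leaving D_Callisto/D_Vesta = (g_Callisto/g_Vesta)^-0.24 · (ρ_t,Vesta/ρ_t,Callisto)^0.281.
(1.24/0.25)^-0.24 = 4.960^-0.24 = 0.6809
(3000/1400)^0.281 = 2.143^0.281 = 1.239
Ratio = 0.6809 × 1.239 = 0.8436
D_Callisto = 0.8436 × 100 km = 84.4 km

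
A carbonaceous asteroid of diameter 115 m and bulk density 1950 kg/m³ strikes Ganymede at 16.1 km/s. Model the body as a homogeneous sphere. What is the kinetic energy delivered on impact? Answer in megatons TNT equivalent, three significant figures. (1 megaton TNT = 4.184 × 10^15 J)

v = 16100 m/s.
Mass m = (π/6) ρ d³ = (π/6) × 1950 × (115)³ = 1.553 × 10^9 kg
E = ½ m v² = 0.5 × 1.553 × 10^9 × (16100)² = 2.013 × 10^17 J
   = 2.013 × 10^17 / 4.184×10^15 = 48.11 Mt

E ≈ 48.1 Mt TNT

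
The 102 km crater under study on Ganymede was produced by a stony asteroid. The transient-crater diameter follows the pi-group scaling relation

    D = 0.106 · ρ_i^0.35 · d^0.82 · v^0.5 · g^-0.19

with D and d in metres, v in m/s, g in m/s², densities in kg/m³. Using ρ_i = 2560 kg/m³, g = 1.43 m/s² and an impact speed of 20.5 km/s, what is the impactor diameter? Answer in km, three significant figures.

d ≈ 1.77 km

Rearranging for d: d = [D / (0.106 · 2560^0.35 · 20500^0.5 · 1.43^-0.19)]^(1/0.82).
D = 102000 m.
2560^0.35 = 15.59
20500^0.5 = 143.2
1.43^-0.19 = 0.9343
Denominator = 0.106 × 15.59 × 143.2 × 0.9343 = 221.1
D / 221.1 = 102000 / 221.1 = 461.3
d = 461.3^(1/0.82) = 461.3^1.2195 = 1773 m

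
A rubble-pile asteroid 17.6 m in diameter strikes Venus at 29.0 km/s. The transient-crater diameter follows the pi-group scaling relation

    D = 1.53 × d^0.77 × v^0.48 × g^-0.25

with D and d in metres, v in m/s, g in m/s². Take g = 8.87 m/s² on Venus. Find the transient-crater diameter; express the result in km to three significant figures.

D ≈ 1.12 km

In SI units: v = 29000 m/s.
d^0.77 = 17.6^0.77 = 9.100
v^0.48 = 29000^0.48 = 138.7
g^-0.25 = 8.87^-0.25 = 0.5795
D = 1.53 × 9.100 × 138.7 × 0.5795 = 1119 m
   = 1.119 km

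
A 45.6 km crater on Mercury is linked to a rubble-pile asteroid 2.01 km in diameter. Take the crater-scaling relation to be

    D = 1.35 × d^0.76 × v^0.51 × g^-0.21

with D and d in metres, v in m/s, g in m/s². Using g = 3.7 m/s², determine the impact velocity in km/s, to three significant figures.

Rearranging for v: v = [D / (1.35 · 2010^0.76 · 3.7^-0.21)]^(1/0.51).
D = 45600 m.
2010^0.76 = 323.9
3.7^-0.21 = 0.7598
Denominator = 1.35 × 323.9 × 0.7598 = 332.2
D / 332.2 = 45600 / 332.2 = 137.3
v = 137.3^(1/0.51) = 137.3^1.9608 = 15543 m/s

v ≈ 15.5 km/s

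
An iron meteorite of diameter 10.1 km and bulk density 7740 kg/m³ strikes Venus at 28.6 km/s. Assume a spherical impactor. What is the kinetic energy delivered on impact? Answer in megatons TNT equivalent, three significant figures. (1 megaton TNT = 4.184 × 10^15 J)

d = 10100 m; v = 28600 m/s.
Mass m = (π/6) ρ d³ = (π/6) × 7740 × (10100)³ = 4.175 × 10^15 kg
E = ½ m v² = 0.5 × 4.175 × 10^15 × (28600)² = 1.707 × 10^24 J
   = 1.707 × 10^24 / 4.184×10^15 = 4.080 × 10^8 Mt

E ≈ 4.08 × 10^8 Mt TNT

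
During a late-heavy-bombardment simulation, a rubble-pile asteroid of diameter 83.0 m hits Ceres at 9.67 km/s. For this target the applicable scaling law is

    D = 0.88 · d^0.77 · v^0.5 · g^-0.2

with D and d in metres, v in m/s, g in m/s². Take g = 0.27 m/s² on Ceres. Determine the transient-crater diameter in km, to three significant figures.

In SI units: v = 9670 m/s.
d^0.77 = 83^0.77 = 30.04
v^0.5 = 9670^0.5 = 98.34
g^-0.2 = 0.27^-0.2 = 1.299
D = 0.88 × 30.04 × 98.34 × 1.299 = 3377 m
   = 3.377 km

D ≈ 3.38 km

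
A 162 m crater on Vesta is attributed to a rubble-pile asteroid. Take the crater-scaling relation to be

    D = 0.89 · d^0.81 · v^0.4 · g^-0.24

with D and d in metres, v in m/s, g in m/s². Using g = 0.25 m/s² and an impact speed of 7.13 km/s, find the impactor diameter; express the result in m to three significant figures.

Rearranging for d: d = [D / (0.89 · 7130^0.4 · 0.25^-0.24)]^(1/0.81).
7130^0.4 = 34.77
0.25^-0.24 = 1.395
Denominator = 0.89 × 34.77 × 1.395 = 43.17
D / 43.17 = 162 / 43.17 = 3.753
d = 3.753^(1/0.81) = 3.753^1.2346 = 5.118 m

d ≈ 5.12 m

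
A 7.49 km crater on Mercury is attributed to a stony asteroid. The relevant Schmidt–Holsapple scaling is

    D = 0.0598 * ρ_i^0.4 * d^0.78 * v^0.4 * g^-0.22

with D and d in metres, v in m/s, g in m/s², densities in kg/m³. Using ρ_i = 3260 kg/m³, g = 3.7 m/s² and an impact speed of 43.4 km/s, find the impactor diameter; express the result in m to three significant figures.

Rearranging for d: d = [D / (0.0598 · 3260^0.4 · 43400^0.4 · 3.7^-0.22)]^(1/0.78).
D = 7490 m.
3260^0.4 = 25.43
43400^0.4 = 71.61
3.7^-0.22 = 0.7499
Denominator = 0.0598 × 25.43 × 71.61 × 0.7499 = 81.66
D / 81.66 = 7490 / 81.66 = 91.72
d = 91.72^(1/0.78) = 91.72^1.2821 = 328.2 m

d ≈ 328 m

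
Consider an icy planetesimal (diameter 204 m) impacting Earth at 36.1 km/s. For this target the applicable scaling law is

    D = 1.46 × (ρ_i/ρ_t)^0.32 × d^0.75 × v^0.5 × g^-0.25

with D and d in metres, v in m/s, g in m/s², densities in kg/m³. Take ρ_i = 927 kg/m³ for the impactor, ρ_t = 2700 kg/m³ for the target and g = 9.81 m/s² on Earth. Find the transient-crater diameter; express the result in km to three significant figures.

D ≈ 6.01 km

In SI units: v = 36100 m/s.
(ρ_i/ρ_t)^0.32 = (927/2700)^0.32 = 0.7103
d^0.75 = 204^0.75 = 53.98
v^0.5 = 36100^0.5 = 190.0
g^-0.25 = 9.81^-0.25 = 0.5650
D = 1.46 × 0.7103 × 53.98 × 190.0 × 0.5650 = 6009 m
   = 6.009 km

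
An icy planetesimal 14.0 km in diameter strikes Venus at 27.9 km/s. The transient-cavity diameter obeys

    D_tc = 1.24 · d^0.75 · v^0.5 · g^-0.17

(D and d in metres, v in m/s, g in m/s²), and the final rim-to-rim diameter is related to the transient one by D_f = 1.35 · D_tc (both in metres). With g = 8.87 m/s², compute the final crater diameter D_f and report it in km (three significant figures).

In SI: d = 14000 m, v = 27900 m/s.
d^0.75 = 14000^0.75 = 1287
v^0.5 = 27900^0.5 = 167.0
g^-0.17 = 8.87^-0.17 = 0.6900
D_tc = 1.24 × 1287 × 167.0 × 0.6900 = 1.839 × 10^5 m
D_f = 1.35 × 1.839 × 10^5 = 2.483 × 10^5 m
     = 248.3 km

D_f ≈ 248 km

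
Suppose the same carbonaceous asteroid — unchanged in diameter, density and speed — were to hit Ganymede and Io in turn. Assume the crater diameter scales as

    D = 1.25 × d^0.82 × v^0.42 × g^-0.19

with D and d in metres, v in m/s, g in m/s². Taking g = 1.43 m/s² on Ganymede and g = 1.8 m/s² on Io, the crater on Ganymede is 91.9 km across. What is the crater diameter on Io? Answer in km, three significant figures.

All impactor-dependent factors cancel in the ratio, leaving D_Io/D_Ganymede = (g_Io/g_Ganymede)^-0.19.
(1.8/1.43)^-0.19 = 1.259^-0.19 = 0.9572
D_Io = 0.9572 × 91.9 km = 88.0 km

D ≈ 88.0 km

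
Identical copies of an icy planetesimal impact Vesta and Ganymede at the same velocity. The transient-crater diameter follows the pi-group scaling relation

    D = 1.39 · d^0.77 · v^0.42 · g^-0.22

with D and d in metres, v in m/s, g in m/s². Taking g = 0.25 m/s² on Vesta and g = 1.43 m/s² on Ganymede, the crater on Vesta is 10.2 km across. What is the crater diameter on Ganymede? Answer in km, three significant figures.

D ≈ 6.95 km

All impactor-dependent factors cancel in the ratio, leaving D_Ganymede/D_Vesta = (g_Ganymede/g_Vesta)^-0.22.
(1.43/0.25)^-0.22 = 5.720^-0.22 = 0.6814
D_Ganymede = 0.6814 × 10.2 km = 6.95 km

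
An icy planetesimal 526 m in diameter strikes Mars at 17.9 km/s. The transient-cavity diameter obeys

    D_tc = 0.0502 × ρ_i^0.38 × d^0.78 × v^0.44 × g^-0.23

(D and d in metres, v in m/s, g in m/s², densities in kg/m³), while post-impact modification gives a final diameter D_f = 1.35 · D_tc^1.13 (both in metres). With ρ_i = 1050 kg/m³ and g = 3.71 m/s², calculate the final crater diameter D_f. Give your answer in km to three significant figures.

D_f ≈ 21.1 km

v = 17900 m/s.
ρ_i^0.38 = 1050^0.38 = 14.06
d^0.78 = 526^0.78 = 132.5
v^0.44 = 17900^0.44 = 74.35
g^-0.23 = 3.71^-0.23 = 0.7397
D_tc = 0.0502 × 14.06 × 132.5 × 74.35 × 0.7397 = 5143 m
D_f = 1.35 × (5143)^1.13 = 21087 m
     = 21.09 km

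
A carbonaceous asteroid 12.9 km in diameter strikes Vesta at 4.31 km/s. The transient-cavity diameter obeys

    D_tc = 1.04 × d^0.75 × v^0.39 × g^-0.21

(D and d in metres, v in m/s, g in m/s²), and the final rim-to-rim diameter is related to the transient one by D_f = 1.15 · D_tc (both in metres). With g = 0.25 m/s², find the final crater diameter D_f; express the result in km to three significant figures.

In SI: d = 12900 m, v = 4310 m/s.
d^0.75 = 12900^0.75 = 1210
v^0.39 = 4310^0.39 = 26.15
g^-0.21 = 0.25^-0.21 = 1.338
D_tc = 1.04 × 1210 × 26.15 × 1.338 = 44030 m
D_f = 1.15 × 44030 = 50634 m
     = 50.63 km

D_f ≈ 50.6 km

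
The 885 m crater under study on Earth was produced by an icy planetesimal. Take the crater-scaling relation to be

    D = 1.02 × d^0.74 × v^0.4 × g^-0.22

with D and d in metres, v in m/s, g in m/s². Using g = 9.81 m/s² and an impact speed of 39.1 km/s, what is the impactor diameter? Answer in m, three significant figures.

d ≈ 60.7 m

Rearranging for d: d = [D / (1.02 · 39100^0.4 · 9.81^-0.22)]^(1/0.74).
39100^0.4 = 68.69
9.81^-0.22 = 0.6051
Denominator = 1.02 × 68.69 × 0.6051 = 42.40
D / 42.40 = 885 / 42.40 = 20.87
d = 20.87^(1/0.74) = 20.87^1.3514 = 60.70 m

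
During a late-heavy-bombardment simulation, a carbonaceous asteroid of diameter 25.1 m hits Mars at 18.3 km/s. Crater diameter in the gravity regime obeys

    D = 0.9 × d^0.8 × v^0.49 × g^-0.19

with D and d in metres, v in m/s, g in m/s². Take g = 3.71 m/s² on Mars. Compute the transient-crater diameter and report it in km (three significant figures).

In SI units: v = 18300 m/s.
d^0.8 = 25.1^0.8 = 13.17
v^0.49 = 18300^0.49 = 122.6
g^-0.19 = 3.71^-0.19 = 0.7795
D = 0.9 × 13.17 × 122.6 × 0.7795 = 1133 m
   = 1.133 km

D ≈ 1.13 km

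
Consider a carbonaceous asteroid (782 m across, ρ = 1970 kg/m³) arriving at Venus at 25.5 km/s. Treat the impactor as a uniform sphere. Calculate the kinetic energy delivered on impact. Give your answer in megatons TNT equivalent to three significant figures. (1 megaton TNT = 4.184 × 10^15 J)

v = 25500 m/s.
Mass m = (π/6) ρ d³ = (π/6) × 1970 × (782)³ = 4.933 × 10^11 kg
E = ½ m v² = 0.5 × 4.933 × 10^11 × (25500)² = 1.604 × 10^20 J
   = 1.604 × 10^20 / 4.184×10^15 = 38337 Mt

E ≈ 38300 Mt TNT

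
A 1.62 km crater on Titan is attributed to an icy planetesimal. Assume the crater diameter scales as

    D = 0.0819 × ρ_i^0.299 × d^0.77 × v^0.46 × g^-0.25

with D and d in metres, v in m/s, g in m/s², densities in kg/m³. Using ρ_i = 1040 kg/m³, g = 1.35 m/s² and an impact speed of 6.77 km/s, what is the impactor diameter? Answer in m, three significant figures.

d ≈ 145 m

Rearranging for d: d = [D / (0.0819 · 1040^0.299 · 6770^0.46 · 1.35^-0.25)]^(1/0.77).
D = 1620 m.
1040^0.299 = 7.982
6770^0.46 = 57.82
1.35^-0.25 = 0.9277
Denominator = 0.0819 × 7.982 × 57.82 × 0.9277 = 35.07
D / 35.07 = 1620 / 35.07 = 46.19
d = 46.19^(1/0.77) = 46.19^1.2987 = 145.1 m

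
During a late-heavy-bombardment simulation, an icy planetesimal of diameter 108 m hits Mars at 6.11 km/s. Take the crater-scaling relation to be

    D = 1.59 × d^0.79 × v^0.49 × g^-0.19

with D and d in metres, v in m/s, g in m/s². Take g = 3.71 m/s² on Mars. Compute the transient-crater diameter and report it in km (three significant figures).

D ≈ 3.59 km

In SI units: v = 6110 m/s.
d^0.79 = 108^0.79 = 40.40
v^0.49 = 6110^0.49 = 71.64
g^-0.19 = 3.71^-0.19 = 0.7795
D = 1.59 × 40.40 × 71.64 × 0.7795 = 3587 m
   = 3.587 km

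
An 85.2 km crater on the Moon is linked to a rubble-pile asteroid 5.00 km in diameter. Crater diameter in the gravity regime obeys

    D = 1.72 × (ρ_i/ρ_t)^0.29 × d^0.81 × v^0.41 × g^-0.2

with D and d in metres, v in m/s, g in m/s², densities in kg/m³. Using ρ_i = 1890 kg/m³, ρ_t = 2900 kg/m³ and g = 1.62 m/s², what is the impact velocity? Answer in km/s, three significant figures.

v ≈ 23.8 km/s

Rearranging for v: v = [D / (1.72 · (1890/2900)^0.29 · 5000^0.81 · 1.62^-0.2)]^(1/0.41).
D = 85200 m.
(1890/2900)^0.29 = 0.8832
5000^0.81 = 991.2
1.62^-0.2 = 0.9080
Denominator = 1.72 × 0.8832 × 991.2 × 0.9080 = 1367
D / 1367 = 85200 / 1367 = 62.33
v = 62.33^(1/0.41) = 62.33^2.439 = 23838 m/s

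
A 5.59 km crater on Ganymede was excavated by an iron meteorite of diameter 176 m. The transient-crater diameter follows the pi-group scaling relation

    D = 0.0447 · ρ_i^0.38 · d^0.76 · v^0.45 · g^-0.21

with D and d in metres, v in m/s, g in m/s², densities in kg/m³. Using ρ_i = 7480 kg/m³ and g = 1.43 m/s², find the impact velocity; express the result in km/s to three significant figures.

Rearranging for v: v = [D / (0.0447 · 7480^0.38 · 176^0.76 · 1.43^-0.21)]^(1/0.45).
D = 5590 m.
7480^0.38 = 29.65
176^0.76 = 50.88
1.43^-0.21 = 0.9276
Denominator = 0.0447 × 29.65 × 50.88 × 0.9276 = 62.55
D / 62.55 = 5590 / 62.55 = 89.37
v = 89.37^(1/0.45) = 89.37^2.2222 = 21674 m/s

v ≈ 21.7 km/s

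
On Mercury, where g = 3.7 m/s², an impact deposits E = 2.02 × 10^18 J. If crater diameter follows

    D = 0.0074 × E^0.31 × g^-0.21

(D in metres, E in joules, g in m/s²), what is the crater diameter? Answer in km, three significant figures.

E^0.31 = (2.02 × 10^18)^0.31 = 4.728 × 10^5
g^-0.21 = 3.7^-0.21 = 0.7598
D = 0.0074 × 4.728 × 10^5 × 0.7598 = 2658 m
   = 2.658 km

D ≈ 2.66 km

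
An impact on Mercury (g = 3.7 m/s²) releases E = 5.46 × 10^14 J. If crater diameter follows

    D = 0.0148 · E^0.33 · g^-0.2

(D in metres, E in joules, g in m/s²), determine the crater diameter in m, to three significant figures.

D ≈ 832 m

E^0.33 = (5.46 × 10^14)^0.33 = 7.299 × 10^4
g^-0.2 = 3.7^-0.2 = 0.7698
D = 0.0148 × 7.299 × 10^4 × 0.7698 = 831.6 m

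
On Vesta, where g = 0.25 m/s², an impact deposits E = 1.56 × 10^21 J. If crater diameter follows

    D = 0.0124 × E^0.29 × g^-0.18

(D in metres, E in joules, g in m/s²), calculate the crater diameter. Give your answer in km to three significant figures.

E^0.29 = (1.56 × 10^21)^0.29 = 1.400 × 10^6
g^-0.18 = 0.25^-0.18 = 1.283
D = 0.0124 × 1.400 × 10^6 × 1.283 = 22273 m
   = 22.27 km

D ≈ 22.3 km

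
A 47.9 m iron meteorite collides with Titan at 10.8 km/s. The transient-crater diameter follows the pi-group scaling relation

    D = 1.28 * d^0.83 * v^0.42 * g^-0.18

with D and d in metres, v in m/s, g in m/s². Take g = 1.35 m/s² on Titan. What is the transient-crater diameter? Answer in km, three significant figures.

In SI units: v = 10800 m/s.
d^0.83 = 47.9^0.83 = 24.81
v^0.42 = 10800^0.42 = 49.44
g^-0.18 = 1.35^-0.18 = 0.9474
D = 1.28 × 24.81 × 49.44 × 0.9474 = 1487 m
   = 1.487 km

D ≈ 1.49 km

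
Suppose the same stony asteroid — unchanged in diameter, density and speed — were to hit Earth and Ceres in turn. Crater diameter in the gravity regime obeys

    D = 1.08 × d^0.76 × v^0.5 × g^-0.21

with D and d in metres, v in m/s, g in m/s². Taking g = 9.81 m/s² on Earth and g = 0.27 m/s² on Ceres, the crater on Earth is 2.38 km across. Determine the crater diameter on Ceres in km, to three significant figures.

D ≈ 5.06 km

All impactor-dependent factors cancel in the ratio, leaving D_Ceres/D_Earth = (g_Ceres/g_Earth)^-0.21.
(0.27/9.81)^-0.21 = 0.02752^-0.21 = 2.127
D_Ceres = 2.127 × 2.38 km = 5.06 km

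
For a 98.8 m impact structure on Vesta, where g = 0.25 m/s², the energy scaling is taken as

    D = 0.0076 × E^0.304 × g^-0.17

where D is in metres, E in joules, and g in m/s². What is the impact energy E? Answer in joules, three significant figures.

Rearranging: E = [D / (0.0076 · g^-0.17)]^(1/0.304).
g^-0.17 = 0.25^-0.17 = 1.266
D / (0.0076 × 1.266) = 98.8 / (9.622 × 10^-3) = 1.027 × 10^4
E = (1.027 × 10^4)^3.2895 = 1.571 × 10^13 J

E ≈ 1.57 × 10^13 J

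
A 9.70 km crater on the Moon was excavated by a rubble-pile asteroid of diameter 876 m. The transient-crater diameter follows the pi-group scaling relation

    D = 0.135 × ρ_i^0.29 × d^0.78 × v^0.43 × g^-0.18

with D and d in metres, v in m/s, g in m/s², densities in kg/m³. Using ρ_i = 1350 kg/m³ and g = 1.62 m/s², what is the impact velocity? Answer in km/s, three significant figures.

Rearranging for v: v = [D / (0.135 · 1350^0.29 · 876^0.78 · 1.62^-0.18)]^(1/0.43).
D = 9700 m.
1350^0.29 = 8.087
876^0.78 = 197.3
1.62^-0.18 = 0.9168
Denominator = 0.135 × 8.087 × 197.3 × 0.9168 = 197.5
D / 197.5 = 9700 / 197.5 = 49.11
v = 49.11^(1/0.43) = 49.11^2.3256 = 8570 m/s

v ≈ 8.57 km/s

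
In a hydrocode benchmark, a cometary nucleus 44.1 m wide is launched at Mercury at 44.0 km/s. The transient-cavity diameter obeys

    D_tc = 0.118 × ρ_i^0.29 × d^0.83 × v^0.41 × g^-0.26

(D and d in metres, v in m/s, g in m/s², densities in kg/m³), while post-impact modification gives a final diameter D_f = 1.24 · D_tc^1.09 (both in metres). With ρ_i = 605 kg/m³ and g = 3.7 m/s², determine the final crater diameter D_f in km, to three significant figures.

D_f ≈ 2.31 km

v = 44000 m/s.
ρ_i^0.29 = 605^0.29 = 6.408
d^0.83 = 44.1^0.83 = 23.17
v^0.41 = 44000^0.41 = 80.13
g^-0.26 = 3.7^-0.26 = 0.7117
D_tc = 0.118 × 6.408 × 23.17 × 80.13 × 0.7117 = 999.1 m
D_f = 1.24 × (999.1)^1.09 = 2307 m
     = 2.307 km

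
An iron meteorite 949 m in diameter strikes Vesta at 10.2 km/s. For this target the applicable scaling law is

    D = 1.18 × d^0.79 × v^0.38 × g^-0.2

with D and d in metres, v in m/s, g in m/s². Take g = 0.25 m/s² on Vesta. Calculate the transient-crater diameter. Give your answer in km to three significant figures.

D ≈ 11.7 km

In SI units: v = 10200 m/s.
d^0.79 = 949^0.79 = 224.9
v^0.38 = 10200^0.38 = 33.36
g^-0.2 = 0.25^-0.2 = 1.320
D = 1.18 × 224.9 × 33.36 × 1.320 = 11686 m
   = 11.69 km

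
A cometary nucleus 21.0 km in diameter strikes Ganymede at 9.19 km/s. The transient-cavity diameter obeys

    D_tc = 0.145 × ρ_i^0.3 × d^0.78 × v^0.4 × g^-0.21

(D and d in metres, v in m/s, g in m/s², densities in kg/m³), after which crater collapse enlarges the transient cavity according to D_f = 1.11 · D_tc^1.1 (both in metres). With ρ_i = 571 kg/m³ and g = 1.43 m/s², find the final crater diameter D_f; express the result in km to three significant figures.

D_f ≈ 281 km

In SI: d = 21000 m, v = 9190 m/s.
ρ_i^0.3 = 571^0.3 = 6.714
d^0.78 = 21000^0.78 = 2351
v^0.4 = 9190^0.4 = 38.49
g^-0.21 = 1.43^-0.21 = 0.9276
D_tc = 0.145 × 6.714 × 2351 × 38.49 × 0.9276 = 81720 m
D_f = 1.11 × (81720)^1.1 = 2.811 × 10^5 m
     = 281.1 km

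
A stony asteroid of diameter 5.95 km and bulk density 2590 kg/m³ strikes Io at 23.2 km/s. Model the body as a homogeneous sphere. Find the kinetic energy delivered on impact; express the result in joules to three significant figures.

E ≈ 7.69 × 10^22 J

d = 5950 m; v = 23200 m/s.
Mass m = (π/6) ρ d³ = (π/6) × 2590 × (5950)³ = 2.857 × 10^14 kg
E = ½ m v² = 0.5 × 2.857 × 10^14 × (23200)² = 7.689 × 10^22 J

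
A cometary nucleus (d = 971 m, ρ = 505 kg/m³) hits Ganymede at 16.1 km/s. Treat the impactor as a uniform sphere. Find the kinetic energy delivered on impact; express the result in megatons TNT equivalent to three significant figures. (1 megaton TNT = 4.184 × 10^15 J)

v = 16100 m/s.
Mass m = (π/6) ρ d³ = (π/6) × 505 × (971)³ = 2.421 × 10^11 kg
E = ½ m v² = 0.5 × 2.421 × 10^11 × (16100)² = 3.138 × 10^19 J
   = 3.138 × 10^19 / 4.184×10^15 = 7500 Mt

E ≈ 7500 Mt TNT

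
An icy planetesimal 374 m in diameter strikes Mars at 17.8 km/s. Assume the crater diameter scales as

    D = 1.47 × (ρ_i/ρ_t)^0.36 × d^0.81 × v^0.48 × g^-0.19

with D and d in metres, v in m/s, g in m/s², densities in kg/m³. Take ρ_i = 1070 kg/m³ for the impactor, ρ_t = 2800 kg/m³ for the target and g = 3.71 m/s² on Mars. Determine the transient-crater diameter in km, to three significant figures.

D ≈ 10.8 km

In SI units: v = 17800 m/s.
(ρ_i/ρ_t)^0.36 = (1070/2800)^0.36 = 0.7073
d^0.81 = 374^0.81 = 121.3
v^0.48 = 17800^0.48 = 109.7
g^-0.19 = 3.71^-0.19 = 0.7795
D = 1.47 × 0.7073 × 121.3 × 109.7 × 0.7795 = 10785 m
   = 10.78 km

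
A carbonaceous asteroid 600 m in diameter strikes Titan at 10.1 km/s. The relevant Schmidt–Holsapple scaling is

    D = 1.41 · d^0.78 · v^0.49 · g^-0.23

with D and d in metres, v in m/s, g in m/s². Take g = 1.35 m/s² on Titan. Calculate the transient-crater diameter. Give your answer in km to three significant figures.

D ≈ 17.7 km

In SI units: v = 10100 m/s.
d^0.78 = 600^0.78 = 146.9
v^0.49 = 10100^0.49 = 91.65
g^-0.23 = 1.35^-0.23 = 0.9333
D = 1.41 × 146.9 × 91.65 × 0.9333 = 17717 m
   = 17.72 km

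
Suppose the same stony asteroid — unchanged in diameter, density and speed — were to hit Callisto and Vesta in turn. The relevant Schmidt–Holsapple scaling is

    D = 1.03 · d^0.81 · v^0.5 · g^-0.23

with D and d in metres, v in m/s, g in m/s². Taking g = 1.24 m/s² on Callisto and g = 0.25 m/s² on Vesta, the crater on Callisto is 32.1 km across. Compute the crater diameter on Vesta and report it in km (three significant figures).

All impactor-dependent factors cancel in the ratio, leaving D_Vesta/D_Callisto = (g_Vesta/g_Callisto)^-0.23.
(0.25/1.24)^-0.23 = 0.2016^-0.23 = 1.445
D_Vesta = 1.445 × 32.1 km = 46.4 km

D ≈ 46.4 km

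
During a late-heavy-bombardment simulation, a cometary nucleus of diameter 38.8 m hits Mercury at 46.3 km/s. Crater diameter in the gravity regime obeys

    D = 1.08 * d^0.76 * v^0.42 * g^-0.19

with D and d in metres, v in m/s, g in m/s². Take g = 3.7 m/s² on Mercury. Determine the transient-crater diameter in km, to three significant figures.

In SI units: v = 46300 m/s.
d^0.76 = 38.8^0.76 = 16.13
v^0.42 = 46300^0.42 = 91.11
g^-0.19 = 3.7^-0.19 = 0.7799
D = 1.08 × 16.13 × 91.11 × 0.7799 = 1238 m
   = 1.238 km

D ≈ 1.24 km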